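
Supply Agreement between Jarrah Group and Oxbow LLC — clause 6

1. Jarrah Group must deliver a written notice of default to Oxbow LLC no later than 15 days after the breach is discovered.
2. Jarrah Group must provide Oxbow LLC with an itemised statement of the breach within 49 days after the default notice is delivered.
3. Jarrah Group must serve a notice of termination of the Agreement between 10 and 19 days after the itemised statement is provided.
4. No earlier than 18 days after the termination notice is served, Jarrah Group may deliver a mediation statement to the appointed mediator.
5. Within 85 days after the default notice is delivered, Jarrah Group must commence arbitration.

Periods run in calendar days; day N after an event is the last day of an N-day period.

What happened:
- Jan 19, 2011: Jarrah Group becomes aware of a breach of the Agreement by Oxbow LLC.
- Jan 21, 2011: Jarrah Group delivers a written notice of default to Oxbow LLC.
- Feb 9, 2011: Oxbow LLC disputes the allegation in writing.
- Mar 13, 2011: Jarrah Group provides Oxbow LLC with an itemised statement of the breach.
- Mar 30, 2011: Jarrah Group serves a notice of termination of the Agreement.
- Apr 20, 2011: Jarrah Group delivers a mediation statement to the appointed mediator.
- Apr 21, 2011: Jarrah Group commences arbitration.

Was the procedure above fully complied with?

Step 1: 15 days after Jan 19, 2011 (when the breach is discovered) is Feb 3, 2011; completed Jan 21, 2011, before the deadline.
Step 2: 49 days after Jan 21, 2011 (when the default notice is delivered) is Mar 11, 2011; done Mar 13, 2011 — 2 days late.
Later steps need not be reached.

No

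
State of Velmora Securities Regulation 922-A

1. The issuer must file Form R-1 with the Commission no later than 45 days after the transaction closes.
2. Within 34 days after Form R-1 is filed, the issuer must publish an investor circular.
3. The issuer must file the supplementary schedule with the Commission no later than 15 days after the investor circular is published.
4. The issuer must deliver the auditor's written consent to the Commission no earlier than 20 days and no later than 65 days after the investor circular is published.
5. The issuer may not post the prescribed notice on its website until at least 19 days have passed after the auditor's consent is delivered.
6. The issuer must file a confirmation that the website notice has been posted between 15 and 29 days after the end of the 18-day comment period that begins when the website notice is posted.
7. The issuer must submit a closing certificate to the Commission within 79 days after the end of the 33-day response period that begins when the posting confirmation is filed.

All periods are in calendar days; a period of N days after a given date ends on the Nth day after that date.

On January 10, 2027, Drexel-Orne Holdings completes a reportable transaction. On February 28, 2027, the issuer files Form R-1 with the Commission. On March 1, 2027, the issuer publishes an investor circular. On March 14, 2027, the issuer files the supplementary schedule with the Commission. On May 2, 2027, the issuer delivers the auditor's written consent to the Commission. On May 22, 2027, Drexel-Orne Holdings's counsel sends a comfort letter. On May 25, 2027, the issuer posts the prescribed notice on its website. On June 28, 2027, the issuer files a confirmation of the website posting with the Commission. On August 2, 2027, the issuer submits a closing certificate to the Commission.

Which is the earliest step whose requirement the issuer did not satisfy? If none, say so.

Step 1 — counting 45 days from January 10, 2027 (when the transaction closes) gives a deadline of February 24, 2027; February 28, 2027 misses that deadline by 4 days.

Step 1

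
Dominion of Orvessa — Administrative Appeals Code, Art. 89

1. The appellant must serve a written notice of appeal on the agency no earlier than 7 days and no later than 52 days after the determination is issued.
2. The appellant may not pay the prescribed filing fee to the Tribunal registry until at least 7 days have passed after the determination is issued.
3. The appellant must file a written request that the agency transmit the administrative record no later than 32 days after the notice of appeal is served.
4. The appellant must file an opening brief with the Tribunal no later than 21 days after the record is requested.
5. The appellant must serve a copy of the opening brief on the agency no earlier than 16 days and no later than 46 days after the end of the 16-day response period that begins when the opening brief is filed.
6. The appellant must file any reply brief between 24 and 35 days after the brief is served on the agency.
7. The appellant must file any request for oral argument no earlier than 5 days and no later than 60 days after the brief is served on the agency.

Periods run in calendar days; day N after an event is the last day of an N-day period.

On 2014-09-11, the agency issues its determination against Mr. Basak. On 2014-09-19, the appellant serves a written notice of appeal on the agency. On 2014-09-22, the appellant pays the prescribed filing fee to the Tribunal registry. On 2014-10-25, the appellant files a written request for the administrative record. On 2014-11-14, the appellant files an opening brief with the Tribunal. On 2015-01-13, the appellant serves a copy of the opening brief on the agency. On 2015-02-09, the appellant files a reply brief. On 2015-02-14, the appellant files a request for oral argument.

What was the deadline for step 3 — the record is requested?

Step 3 runs from 2014-09-19, when the notice of appeal is served. 32 days after 2014-09-19 is 2014-10-21.

2014-10-21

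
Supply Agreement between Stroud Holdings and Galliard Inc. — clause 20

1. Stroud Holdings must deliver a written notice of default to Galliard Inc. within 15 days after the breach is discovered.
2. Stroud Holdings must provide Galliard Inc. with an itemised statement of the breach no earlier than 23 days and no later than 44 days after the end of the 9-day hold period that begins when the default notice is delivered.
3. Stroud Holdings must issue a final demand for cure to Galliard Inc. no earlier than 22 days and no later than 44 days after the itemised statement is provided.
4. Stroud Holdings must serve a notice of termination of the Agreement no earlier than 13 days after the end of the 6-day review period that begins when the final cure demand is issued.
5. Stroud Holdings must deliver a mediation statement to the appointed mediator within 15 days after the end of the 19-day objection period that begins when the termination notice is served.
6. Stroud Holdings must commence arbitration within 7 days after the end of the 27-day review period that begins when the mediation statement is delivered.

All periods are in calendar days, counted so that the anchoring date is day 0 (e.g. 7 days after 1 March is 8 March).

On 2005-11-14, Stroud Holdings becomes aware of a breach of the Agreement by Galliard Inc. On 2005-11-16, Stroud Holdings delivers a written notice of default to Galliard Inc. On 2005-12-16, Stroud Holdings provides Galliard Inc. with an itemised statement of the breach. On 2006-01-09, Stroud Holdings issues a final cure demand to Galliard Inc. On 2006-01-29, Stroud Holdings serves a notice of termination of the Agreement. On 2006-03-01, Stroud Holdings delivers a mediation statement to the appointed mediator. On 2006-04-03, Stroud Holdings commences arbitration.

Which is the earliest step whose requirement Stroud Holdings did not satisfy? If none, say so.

Step 1 — counting 15 days from 2005-11-14 (when the breach is discovered) gives a deadline of 2005-11-29; 2005-11-16 is within that limit.
Step 2 — 23 and 44 days from 2005-11-25 (end of the 9-day hold period, which began when the default notice is delivered on 2005-11-16) are 2005-12-18 and 2006-01-08 respectively; done 2005-12-16 — 2 days before the window opened.

Step 2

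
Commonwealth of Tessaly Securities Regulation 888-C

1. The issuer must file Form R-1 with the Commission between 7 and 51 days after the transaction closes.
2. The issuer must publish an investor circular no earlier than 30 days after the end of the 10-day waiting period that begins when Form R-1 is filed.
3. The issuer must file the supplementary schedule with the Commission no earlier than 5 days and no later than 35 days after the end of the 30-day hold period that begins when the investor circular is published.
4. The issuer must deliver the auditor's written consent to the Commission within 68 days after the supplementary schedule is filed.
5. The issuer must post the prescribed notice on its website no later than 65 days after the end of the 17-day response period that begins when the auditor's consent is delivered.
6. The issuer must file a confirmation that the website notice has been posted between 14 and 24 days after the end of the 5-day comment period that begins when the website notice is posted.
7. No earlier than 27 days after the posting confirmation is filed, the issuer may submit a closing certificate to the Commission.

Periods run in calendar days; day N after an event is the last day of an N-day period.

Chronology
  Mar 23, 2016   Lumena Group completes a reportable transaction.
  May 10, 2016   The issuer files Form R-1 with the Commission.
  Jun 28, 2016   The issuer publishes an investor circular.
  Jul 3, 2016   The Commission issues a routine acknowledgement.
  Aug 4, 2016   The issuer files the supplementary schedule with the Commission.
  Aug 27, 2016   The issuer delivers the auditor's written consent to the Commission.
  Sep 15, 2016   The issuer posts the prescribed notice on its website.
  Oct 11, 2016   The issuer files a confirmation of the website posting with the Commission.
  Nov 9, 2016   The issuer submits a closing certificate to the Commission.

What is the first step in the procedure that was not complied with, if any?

None — every step was satisfied

(1) the permitted window runs from Mar 23, 2016 + 7 = Mar 30, 2016 to Mar 23, 2016 + 51 = May 13, 2016; done May 10, 2016, which is between those dates.
(2) permitted from May 20, 2016 + 30 days = Jun 19, 2016 onward; done Jun 28, 2016 — permitted.
(3) the permitted window runs from Jul 28, 2016 + 5 = Aug 2, 2016 to Jul 28, 2016 + 35 = Sep 1, 2016; Aug 4, 2016 falls inside that range.
(4) due by Aug 4, 2016 + 68 days = Oct 11, 2016; Aug 27, 2016 is within that limit.
(5) due by Sep 13, 2016 + 65 days = Nov 17, 2016; Sep 15, 2016 is within that limit.
(6) the permitted window runs from Sep 20, 2016 + 14 = Oct 4, 2016 to Sep 20, 2016 + 24 = Oct 14, 2016; Oct 11, 2016 falls inside that range.
(7) permitted from Oct 11, 2016 + 27 days = Nov 7, 2016 onward; done Nov 9, 2016, after the minimum wait.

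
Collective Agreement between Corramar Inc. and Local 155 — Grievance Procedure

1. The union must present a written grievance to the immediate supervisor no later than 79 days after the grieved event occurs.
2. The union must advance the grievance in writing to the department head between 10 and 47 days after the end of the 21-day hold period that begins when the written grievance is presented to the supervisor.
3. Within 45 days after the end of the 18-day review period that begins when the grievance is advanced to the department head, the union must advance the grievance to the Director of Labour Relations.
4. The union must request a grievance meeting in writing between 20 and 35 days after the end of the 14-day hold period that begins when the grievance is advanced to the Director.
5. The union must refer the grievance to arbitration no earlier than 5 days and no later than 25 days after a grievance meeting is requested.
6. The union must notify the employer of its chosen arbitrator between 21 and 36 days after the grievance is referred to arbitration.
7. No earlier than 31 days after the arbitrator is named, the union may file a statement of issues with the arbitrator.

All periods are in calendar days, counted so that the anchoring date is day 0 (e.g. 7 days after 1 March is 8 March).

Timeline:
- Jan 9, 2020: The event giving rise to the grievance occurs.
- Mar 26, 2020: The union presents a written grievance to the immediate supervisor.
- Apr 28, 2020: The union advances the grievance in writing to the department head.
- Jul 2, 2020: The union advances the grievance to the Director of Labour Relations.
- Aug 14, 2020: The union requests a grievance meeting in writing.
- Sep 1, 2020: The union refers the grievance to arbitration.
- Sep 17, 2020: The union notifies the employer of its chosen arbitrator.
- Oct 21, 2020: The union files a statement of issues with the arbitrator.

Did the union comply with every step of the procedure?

Step 1 — counting 79 days from Jan 9, 2020 (when the grieved event occurs) gives a deadline of Mar 28, 2020; completed Mar 26, 2020, before the deadline.
Step 2 — 10 and 47 days from Apr 16, 2020 (end of the 21-day hold period, which began when the written grievance is presented to the supervisor on Mar 26, 2020) are Apr 26, 2020 and Jun 2, 2020 respectively; Apr 28, 2020 falls inside that range.
Step 3 — counting 45 days from May 16, 2020 (end of the 18-day review period, which began when the grievance is advanced to the department head on Apr 28, 2020) gives a deadline of Jun 30, 2020; done Jul 2, 2020 — 2 days late.
No need to go further; step 3 was not satisfied.

No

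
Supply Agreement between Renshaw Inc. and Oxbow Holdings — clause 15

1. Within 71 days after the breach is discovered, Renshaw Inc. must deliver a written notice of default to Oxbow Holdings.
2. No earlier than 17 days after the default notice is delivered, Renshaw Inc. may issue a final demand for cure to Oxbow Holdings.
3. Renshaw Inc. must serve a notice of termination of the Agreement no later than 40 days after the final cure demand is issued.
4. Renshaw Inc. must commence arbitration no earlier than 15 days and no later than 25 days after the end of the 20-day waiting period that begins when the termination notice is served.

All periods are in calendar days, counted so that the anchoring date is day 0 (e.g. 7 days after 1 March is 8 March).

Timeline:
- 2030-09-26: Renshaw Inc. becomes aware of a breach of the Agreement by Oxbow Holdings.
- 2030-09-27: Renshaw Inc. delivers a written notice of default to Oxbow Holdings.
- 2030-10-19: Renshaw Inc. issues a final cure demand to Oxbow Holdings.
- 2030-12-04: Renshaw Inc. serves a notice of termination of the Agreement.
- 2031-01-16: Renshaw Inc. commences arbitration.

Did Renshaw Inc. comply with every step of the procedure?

No

Step 1 — counting 71 days from 2030-09-26 (when the breach is discovered) gives a deadline of 2030-12-06; done 2030-09-27 — timely.
Step 2 — must wait 17 days from 2030-09-27 (when the default notice is delivered), so not before 2030-10-14; done 2030-10-19, after the minimum wait.
Step 3 — counting 40 days from 2030-10-19 (when the final cure demand is issued) gives a deadline of 2030-11-28; done 2030-12-04 — 6 days late.
That is the first point of non-compliance.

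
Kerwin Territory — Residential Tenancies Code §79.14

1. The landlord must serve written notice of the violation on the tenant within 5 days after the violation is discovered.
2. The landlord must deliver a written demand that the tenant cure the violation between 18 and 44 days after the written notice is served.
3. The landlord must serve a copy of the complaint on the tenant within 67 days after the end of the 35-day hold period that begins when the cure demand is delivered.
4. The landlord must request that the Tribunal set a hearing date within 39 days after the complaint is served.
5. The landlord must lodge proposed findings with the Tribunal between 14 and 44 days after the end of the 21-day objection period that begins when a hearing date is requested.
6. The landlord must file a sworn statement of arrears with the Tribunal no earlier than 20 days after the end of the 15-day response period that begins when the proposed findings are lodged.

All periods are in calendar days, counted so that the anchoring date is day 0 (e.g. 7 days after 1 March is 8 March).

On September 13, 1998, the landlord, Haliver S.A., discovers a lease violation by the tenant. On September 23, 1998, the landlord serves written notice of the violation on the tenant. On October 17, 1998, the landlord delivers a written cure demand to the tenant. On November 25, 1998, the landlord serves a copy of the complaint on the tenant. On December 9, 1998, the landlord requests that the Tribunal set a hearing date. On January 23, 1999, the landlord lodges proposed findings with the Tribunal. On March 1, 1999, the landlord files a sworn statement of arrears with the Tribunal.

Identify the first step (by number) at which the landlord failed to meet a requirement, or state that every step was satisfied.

Step 1 — counting 5 days from September 13, 1998 (when the violation is discovered) gives a deadline of September 18, 1998; not done until September 23, 1998, 5 days after the deadline.
That is the first point of non-compliance.

Step 1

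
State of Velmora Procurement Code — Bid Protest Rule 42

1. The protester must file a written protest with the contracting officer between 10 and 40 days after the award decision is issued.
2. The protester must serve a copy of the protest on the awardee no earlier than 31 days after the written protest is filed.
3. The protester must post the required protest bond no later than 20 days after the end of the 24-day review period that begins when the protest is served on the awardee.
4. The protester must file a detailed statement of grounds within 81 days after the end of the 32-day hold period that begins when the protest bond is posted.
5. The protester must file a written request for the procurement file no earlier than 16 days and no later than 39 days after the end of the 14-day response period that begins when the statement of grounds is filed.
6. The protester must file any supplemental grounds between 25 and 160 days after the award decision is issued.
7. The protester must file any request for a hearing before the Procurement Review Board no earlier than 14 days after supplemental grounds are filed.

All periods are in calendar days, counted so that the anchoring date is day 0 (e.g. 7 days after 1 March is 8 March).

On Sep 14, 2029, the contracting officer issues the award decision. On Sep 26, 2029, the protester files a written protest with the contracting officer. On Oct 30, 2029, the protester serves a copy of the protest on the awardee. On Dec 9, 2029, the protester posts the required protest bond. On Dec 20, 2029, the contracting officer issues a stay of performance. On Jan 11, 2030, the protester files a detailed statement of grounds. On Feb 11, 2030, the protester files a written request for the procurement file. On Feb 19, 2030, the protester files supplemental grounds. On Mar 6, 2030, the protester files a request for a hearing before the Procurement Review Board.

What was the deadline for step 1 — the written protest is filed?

Step 1 runs from Sep 14, 2029, when the award decision is issued. The window is 10–40 days after Sep 14, 2029; it closes on Oct 24, 2029.

Oct 24, 2029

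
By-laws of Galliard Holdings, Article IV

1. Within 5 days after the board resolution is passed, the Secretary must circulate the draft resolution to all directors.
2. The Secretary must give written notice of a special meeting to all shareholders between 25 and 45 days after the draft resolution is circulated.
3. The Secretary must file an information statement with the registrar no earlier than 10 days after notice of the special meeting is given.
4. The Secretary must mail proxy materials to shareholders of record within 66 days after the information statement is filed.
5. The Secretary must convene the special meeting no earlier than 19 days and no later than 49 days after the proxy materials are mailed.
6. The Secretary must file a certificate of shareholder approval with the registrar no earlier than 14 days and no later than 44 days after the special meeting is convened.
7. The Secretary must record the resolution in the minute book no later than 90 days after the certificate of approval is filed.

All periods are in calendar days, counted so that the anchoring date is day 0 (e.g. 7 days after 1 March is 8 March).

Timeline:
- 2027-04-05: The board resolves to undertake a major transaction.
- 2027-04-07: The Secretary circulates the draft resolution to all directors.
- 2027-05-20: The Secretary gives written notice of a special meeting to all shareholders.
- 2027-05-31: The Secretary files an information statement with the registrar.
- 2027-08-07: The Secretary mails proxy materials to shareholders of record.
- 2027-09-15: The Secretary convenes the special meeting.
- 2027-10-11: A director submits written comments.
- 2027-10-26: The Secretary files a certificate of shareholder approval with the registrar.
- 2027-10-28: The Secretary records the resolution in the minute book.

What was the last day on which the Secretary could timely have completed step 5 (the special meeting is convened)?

2027-09-25

Step 5 runs from 2027-08-07, when the proxy materials are mailed. The window is 19–49 days after 2027-08-07; it closes on 2027-09-25.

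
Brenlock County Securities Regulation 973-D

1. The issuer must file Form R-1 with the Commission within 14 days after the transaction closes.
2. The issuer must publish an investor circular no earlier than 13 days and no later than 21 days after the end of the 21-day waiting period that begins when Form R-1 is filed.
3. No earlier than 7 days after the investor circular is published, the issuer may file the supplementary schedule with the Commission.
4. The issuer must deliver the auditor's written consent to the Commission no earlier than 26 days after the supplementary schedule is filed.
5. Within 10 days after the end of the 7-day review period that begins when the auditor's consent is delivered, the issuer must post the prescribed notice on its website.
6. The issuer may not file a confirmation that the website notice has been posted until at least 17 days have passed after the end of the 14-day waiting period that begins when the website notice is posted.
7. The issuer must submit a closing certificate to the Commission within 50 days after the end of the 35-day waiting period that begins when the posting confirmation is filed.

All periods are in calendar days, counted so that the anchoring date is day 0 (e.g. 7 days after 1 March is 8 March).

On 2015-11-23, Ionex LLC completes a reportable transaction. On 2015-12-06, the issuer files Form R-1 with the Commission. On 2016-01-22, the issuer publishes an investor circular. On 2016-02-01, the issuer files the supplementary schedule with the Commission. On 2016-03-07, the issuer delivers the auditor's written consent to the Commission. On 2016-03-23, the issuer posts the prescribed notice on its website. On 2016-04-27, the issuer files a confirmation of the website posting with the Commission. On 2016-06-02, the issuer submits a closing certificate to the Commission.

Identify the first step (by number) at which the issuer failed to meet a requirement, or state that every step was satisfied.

Step 1 — counting 14 days from 2015-11-23 (when the transaction closes) gives a deadline of 2015-12-07; 2015-12-06 is within that limit.
Step 2 — 13 and 21 days from 2015-12-27 (end of the 21-day waiting period, which began when Form R-1 is filed on 2015-12-06) are 2016-01-09 and 2016-01-17 respectively; 2016-01-22 is 5 days past the end of the window.

Step 2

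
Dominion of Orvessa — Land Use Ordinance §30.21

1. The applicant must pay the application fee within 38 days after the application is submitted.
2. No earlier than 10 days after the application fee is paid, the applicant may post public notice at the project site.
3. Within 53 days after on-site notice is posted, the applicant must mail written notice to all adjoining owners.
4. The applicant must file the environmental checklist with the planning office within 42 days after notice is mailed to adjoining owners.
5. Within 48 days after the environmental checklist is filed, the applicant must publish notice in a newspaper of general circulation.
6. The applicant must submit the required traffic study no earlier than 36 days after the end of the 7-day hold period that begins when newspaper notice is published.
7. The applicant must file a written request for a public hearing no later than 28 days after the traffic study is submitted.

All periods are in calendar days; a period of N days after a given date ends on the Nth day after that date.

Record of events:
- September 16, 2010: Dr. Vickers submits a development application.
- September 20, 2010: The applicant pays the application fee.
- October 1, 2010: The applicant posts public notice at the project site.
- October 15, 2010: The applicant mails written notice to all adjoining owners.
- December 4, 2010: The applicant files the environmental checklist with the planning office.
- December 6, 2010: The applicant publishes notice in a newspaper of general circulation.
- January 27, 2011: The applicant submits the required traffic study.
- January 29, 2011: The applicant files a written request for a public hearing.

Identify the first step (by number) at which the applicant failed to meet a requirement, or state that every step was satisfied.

(1) due by September 16, 2010 + 38 days = October 24, 2010; done September 20, 2010 — timely.
(2) permitted from September 20, 2010 + 10 days = September 30, 2010 onward; done October 1, 2010 — permitted.
(3) due by October 1, 2010 + 53 days = November 23, 2010; completed October 15, 2010, before the deadline.
(4) due by October 15, 2010 + 42 days = November 26, 2010; not done until December 4, 2010, 8 days after the deadline.
The procedure was therefore not followed at step 4.

Step 4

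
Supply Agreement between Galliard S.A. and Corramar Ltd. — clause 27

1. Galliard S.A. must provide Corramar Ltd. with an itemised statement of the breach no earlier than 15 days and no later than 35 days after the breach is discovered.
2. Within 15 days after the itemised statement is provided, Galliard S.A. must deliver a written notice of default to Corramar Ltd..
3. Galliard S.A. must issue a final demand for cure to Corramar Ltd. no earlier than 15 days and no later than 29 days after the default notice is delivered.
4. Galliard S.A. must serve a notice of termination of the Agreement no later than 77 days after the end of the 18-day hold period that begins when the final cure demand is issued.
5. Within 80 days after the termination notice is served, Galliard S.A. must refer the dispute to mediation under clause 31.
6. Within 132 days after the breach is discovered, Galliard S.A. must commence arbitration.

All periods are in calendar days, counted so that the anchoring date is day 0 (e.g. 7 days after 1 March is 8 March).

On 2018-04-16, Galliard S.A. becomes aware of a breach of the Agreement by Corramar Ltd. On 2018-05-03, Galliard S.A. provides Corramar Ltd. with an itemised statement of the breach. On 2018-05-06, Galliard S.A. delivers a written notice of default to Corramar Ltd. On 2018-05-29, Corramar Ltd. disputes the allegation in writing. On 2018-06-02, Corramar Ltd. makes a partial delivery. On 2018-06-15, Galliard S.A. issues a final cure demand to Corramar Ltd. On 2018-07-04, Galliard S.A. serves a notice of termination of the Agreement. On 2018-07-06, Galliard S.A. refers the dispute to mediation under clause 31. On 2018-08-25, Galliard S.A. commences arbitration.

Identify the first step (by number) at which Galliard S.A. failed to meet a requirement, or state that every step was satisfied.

Step 1: the window is 15–35 days after 2018-04-16 (when the breach is discovered), so 2018-05-01 through 2018-05-21; done 2018-05-03 — within the window.
Step 2: 15 days after 2018-05-03 (when the itemised statement is provided) is 2018-05-18; 2018-05-06 is within that limit.
Step 3: the window is 15–29 days after 2018-05-06 (when the default notice is delivered), so 2018-05-21 through 2018-06-04; 2018-06-15 is 11 days past the end of the window.
No need to go further; step 3 was not satisfied.

Step 3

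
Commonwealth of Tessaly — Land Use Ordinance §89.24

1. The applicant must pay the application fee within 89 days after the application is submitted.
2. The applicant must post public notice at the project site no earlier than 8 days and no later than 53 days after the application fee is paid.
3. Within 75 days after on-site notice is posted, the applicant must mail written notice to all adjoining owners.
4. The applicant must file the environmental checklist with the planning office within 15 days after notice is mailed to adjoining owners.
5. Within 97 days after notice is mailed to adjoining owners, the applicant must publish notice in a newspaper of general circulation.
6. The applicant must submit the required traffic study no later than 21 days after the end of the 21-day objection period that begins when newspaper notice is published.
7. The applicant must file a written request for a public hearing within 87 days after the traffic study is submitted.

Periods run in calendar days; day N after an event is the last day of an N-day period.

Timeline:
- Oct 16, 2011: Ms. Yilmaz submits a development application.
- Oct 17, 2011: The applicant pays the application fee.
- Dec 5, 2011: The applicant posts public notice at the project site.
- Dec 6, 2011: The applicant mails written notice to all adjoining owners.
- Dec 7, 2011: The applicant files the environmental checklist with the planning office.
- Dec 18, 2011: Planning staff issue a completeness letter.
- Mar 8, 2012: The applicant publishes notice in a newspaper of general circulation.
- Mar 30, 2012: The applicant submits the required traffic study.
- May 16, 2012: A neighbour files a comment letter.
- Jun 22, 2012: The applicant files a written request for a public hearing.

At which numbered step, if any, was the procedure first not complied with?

None — every step was satisfied

Step 1: 89 days after Oct 16, 2011 (when the application is submitted) is Jan 13, 2012; completed Oct 17, 2011, before the deadline.
Step 2: the window is 8–53 days after Oct 17, 2011 (when the application fee is paid), so Oct 25, 2011 through Dec 9, 2011; done Dec 5, 2011 — within the window.
Step 3: 75 days after Dec 5, 2011 (when on-site notice is posted) is Feb 18, 2012; completed Dec 6, 2011, before the deadline.
Step 4: 15 days after Dec 6, 2011 (when notice is mailed to adjoining owners) is Dec 21, 2011; Dec 7, 2011 is within that limit.
Step 5: 97 days after Dec 6, 2011 (when notice is mailed to adjoining owners) is Mar 12, 2012; Mar 8, 2012 is within that limit.
Step 6: 21 days after Mar 29, 2012 (end of the 21-day objection period, which began when newspaper notice is published on Mar 8, 2012) is Apr 19, 2012; Mar 30, 2012 is within that limit.
Step 7: 87 days after Mar 30, 2012 (when the traffic study is submitted) is Jun 25, 2012; completed Jun 22, 2012, before the deadline.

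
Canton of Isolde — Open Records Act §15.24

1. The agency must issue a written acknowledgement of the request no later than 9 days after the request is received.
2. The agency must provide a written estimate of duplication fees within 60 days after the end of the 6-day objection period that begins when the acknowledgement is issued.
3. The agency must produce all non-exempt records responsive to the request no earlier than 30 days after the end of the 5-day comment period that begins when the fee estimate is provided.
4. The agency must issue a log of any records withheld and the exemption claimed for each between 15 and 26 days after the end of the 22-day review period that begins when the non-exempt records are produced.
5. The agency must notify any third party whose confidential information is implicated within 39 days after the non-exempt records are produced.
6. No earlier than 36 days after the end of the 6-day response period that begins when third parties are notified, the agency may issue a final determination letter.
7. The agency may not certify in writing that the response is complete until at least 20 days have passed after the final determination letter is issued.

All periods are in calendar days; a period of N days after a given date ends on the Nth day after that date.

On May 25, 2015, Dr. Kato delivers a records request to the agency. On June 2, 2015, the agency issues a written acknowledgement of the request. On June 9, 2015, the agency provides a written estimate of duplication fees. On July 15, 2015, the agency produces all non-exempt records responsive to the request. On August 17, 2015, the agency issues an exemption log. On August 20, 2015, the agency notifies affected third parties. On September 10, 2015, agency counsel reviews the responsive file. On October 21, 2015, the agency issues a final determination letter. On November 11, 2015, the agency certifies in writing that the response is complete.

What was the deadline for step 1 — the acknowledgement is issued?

Step 1 runs from May 25, 2015, when the request is received. 9 days after May 25, 2015 is June 3, 2015.

June 3, 2015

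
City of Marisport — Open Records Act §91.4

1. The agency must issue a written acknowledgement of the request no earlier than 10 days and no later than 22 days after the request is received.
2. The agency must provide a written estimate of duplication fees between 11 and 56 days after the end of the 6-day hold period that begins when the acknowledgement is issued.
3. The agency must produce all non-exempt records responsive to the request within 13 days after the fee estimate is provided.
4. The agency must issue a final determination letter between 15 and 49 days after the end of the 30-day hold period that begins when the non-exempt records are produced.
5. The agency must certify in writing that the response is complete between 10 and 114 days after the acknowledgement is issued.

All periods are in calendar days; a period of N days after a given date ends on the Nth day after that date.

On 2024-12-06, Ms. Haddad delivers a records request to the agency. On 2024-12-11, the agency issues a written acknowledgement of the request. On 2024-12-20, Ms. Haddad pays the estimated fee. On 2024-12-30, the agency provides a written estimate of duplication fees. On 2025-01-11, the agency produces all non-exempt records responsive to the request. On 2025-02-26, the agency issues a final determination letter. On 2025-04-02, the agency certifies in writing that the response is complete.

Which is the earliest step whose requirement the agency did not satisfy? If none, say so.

Step 1

(1) the permitted window runs from 2024-12-06 + 10 = 2024-12-16 to 2024-12-06 + 22 = 2024-12-28; 2024-12-11 is 5 days too early.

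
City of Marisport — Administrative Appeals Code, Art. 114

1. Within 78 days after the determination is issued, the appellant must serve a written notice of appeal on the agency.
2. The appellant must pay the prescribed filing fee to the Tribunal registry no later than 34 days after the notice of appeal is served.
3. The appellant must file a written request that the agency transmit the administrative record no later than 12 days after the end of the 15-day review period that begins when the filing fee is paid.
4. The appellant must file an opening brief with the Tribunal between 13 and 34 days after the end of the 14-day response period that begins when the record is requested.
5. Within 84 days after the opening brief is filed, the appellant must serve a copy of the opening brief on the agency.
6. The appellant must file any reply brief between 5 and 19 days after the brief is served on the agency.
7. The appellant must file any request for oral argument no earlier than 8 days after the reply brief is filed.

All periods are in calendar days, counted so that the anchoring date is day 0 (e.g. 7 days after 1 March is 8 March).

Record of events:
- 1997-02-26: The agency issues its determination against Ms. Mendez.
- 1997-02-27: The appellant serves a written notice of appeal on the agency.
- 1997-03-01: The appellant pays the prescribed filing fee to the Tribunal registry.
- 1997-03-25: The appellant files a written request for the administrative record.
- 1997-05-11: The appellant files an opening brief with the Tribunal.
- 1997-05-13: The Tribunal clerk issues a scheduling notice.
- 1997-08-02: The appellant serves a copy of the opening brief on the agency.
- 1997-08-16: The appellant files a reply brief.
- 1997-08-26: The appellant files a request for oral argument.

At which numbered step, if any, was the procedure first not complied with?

None — every step was satisfied

(1) due by 1997-02-26 + 78 days = 1997-05-15; 1997-02-27 is within that limit.
(2) due by 1997-02-27 + 34 days = 1997-04-02; done 1997-03-01 — timely.
(3) due by 1997-03-16 + 12 days = 1997-03-28; completed 1997-03-25, before the deadline.
(4) the permitted window runs from 1997-04-08 + 13 = 1997-04-21 to 1997-04-08 + 34 = 1997-05-12; 1997-05-11 falls inside that range.
(5) due by 1997-05-11 + 84 days = 1997-08-03; completed 1997-08-02, before the deadline.
(6) the permitted window runs from 1997-08-02 + 5 = 1997-08-07 to 1997-08-02 + 19 = 1997-08-21; done 1997-08-16 — within the window.
(7) permitted from 1997-08-16 + 8 days = 1997-08-24 onward; done 1997-08-26, after the minimum wait.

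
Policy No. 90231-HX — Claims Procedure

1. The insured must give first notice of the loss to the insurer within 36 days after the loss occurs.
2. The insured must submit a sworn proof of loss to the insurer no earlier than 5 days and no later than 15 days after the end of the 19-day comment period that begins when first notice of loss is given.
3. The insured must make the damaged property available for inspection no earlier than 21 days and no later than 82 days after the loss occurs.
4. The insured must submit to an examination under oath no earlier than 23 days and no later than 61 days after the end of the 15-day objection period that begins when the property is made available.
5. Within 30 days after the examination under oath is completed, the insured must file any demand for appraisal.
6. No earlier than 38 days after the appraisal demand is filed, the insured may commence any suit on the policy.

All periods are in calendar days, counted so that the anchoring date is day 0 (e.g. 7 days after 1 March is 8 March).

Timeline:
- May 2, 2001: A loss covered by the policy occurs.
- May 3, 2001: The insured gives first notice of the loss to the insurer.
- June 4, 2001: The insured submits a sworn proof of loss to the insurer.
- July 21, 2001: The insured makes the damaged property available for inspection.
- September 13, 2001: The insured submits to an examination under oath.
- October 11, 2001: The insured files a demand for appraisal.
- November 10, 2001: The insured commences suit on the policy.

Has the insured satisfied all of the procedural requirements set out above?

Step 1: 36 days after May 2, 2001 (when the loss occurs) is June 7, 2001; done May 3, 2001 — timely.
Step 2: the window is 5–15 days after May 22, 2001 (end of the 19-day comment period, which began when first notice of loss is given on May 3, 2001), so May 27, 2001 through June 6, 2001; June 4, 2001 falls inside that range.
Step 3: the window is 21–82 days after May 2, 2001 (when the loss occurs), so May 23, 2001 through July 23, 2001; done July 21, 2001, which is between those dates.
Step 4: the window is 23–61 days after August 5, 2001 (end of the 15-day objection period, which began when the property is made available on July 21, 2001), so August 28, 2001 through October 5, 2001; September 13, 2001 falls inside that range.
Step 5: 30 days after September 13, 2001 (when the examination under oath is completed) is October 13, 2001; October 11, 2001 is within that limit.
Step 6: the earliest permitted date is 38 days after October 11, 2001 (when the appraisal demand is filed), i.e. November 18, 2001; done November 10, 2001 — 8 days too early.
The procedure was therefore not followed at step 6.

No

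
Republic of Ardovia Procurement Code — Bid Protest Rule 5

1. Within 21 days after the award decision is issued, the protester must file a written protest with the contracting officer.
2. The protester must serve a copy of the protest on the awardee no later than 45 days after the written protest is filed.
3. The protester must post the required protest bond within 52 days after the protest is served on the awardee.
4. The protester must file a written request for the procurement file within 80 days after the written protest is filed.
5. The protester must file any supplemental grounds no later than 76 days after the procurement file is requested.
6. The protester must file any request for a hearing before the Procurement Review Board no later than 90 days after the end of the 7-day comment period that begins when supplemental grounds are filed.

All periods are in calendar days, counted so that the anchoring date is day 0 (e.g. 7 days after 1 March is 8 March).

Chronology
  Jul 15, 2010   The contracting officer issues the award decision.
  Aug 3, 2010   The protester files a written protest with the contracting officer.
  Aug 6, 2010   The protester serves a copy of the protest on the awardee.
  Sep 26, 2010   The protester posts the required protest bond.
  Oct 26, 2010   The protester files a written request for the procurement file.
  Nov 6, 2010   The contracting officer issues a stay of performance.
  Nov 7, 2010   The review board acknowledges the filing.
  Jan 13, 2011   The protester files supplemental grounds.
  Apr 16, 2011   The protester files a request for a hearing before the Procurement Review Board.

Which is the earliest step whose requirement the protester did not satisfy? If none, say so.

Step 1: 21 days after Jul 15, 2010 (when the award decision is issued) is Aug 5, 2010; done Aug 3, 2010 — timely.
Step 2: 45 days after Aug 3, 2010 (when the written protest is filed) is Sep 17, 2010; Aug 6, 2010 is within that limit.
Step 3: 52 days after Aug 6, 2010 (when the protest is served on the awardee) is Sep 27, 2010; done Sep 26, 2010 — timely.
Step 4: 80 days after Aug 3, 2010 (when the written protest is filed) is Oct 22, 2010; not done until Oct 26, 2010, 4 days after the deadline.

Step 4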